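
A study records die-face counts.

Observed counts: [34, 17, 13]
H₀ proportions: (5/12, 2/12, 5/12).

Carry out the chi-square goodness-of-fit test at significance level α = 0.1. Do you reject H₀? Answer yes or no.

reject H₀: yes

n = 64; E_i = n·p_i = [26.67, 10.67, 26.67]
χ² = (34−26.67)²/26.67 + (17−10.67)²/10.67 + (13−26.67)²/26.67 = 12.7812
df = 2
p-value (upper-tail) = 0.00168
At α=0.1: p < α → reject H₀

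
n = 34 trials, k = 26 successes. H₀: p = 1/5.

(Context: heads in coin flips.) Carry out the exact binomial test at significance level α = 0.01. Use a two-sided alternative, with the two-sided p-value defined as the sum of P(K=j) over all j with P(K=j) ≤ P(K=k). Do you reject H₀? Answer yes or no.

reject H₀: yes

Exact binomial: n=34, k=26, p₀=1/5=0.2000
P(X=j) = C(n,j)·p₀^j·(1−p₀)^(n−j); p = Σ P(X=j) over j with P(X=j) ≤ P(X=26)
p-value (two-sided) = 0.00000
At α=0.01: p < α → reject H₀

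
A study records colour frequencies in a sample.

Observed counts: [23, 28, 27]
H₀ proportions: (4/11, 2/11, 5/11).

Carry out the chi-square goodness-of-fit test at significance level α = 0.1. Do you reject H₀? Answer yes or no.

n = 78; E_i = n·p_i = [28.36, 14.18, 35.45]
χ² = (23−28.36)²/28.36 + (28−14.18)²/14.18 + (27−35.45)²/35.45 = 16.4942
df = 2
p-value (upper-tail) = 0.00026
At α=0.1: p < α → reject H₀

reject H₀: yes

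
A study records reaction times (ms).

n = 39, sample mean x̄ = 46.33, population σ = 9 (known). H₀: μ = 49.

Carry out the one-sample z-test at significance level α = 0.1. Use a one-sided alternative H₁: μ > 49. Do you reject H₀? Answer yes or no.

SE = σ/√n = 9/√39 = 1.4412
z = (x̄−μ₀)/SE = (46.33−49)/1.4412 = -1.8527
p-value (one-sided, H₁ greater) = 0.96804
At α=0.1: p ≥ α → fail to reject H₀

reject H₀: no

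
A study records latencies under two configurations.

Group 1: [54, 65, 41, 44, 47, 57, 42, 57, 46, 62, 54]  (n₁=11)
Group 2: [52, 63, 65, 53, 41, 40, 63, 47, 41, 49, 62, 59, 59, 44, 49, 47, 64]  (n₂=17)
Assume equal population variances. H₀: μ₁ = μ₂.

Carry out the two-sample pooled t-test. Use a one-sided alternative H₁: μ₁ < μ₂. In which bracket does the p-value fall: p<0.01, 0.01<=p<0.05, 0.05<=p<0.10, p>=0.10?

x̄₁=51.727, s₁=8.199, n₁=11
x̄₂=52.824, s₂=8.876, n₂=17
s_p² = [10·8.199² + 16·8.876²]/26 = 74.3328
SE = √(s_p²·(1/11+1/17)) = 3.3362
t = (51.727−52.824)/3.3362 = -0.3286
df = 26
p-value (one-sided, H₁ less) = 0.37255
→ bracket: p>=0.10

p-value bracket: p>=0.10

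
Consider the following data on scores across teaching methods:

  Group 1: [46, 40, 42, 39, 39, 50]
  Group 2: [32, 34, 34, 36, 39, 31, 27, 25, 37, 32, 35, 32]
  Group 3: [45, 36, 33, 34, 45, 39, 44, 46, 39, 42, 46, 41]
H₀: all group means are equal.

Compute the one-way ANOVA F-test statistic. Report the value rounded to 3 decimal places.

Group means [42.67, 32.83, 40.83], grand mean 38.000
SSB = Σnᵢ(x̄ᵢ−x̄)² = 547.333; SSW = ΣΣ(x−x̄ᵢ)² = 510.667
MSB = 547.333/2 = 273.6667; MSW = 510.667/27 = 18.9136
F = MSB/MSW = 14.4693
df = (2, 27)

test statistic = 14.469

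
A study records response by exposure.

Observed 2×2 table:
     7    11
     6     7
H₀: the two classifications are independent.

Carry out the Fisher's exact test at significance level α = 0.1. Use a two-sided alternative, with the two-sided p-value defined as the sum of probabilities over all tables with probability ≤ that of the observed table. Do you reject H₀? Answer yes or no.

reject H₀: no

Margins: r₁=18, r₂=13, c₁=13, c₂=18, n=31
p_obs = C(18,7)·C(13,6)/C(31,13); sum pmf over tables with pmf ≤ p_obs
p-value (two-sided) = 0.72695
At α=0.1: p ≥ α → fail to reject H₀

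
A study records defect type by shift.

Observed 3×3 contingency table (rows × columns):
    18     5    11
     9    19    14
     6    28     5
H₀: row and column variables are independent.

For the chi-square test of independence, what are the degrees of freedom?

df = (r−1)(c−1) = (3−1)·(3−1) = 4

degrees of freedom = 4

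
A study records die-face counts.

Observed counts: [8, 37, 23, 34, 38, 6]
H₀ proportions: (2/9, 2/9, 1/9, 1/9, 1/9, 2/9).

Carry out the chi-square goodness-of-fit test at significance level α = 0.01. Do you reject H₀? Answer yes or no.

reject H₀: yes

n = 146; E_i = n·p_i = [32.44, 32.44, 16.22, 16.22, 16.22, 32.44]
χ² = (8−32.44)²/32.44 + (37−32.44)²/32.44 + (23−16.22)²/16.22 + (34−16.22)²/16.22 + (38−16.22)²/16.22 + (6−32.44)²/32.44 = 92.1610
df = 5
p-value (upper-tail) = 0.00000
At α=0.01: p < α → reject H₀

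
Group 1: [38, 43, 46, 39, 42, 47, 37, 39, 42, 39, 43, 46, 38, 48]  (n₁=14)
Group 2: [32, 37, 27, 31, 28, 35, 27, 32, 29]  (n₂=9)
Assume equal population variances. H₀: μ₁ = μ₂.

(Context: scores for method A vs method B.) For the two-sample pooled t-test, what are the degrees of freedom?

df = n₁ + n₂ − 2 = 14 + 9 − 2 = 21

degrees of freedom = 21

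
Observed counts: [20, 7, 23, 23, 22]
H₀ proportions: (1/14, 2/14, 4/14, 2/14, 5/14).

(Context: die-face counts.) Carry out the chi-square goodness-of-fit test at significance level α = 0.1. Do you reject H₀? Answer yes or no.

n = 95; E_i = n·p_i = [6.79, 13.57, 27.14, 13.57, 33.93]
χ² = (20−6.79)²/6.79 + (7−13.57)²/13.57 + (23−27.14)²/27.14 + (23−13.57)²/13.57 + (22−33.93)²/33.93 = 40.2916
df = 4
p-value (upper-tail) = 0.00000
At α=0.1: p < α → reject H₀

reject H₀: yes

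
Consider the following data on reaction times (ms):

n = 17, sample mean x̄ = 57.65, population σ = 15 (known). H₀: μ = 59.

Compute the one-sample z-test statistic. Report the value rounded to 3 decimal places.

SE = σ/√n = 15/√17 = 3.6380
z = (x̄−μ₀)/SE = (57.65−59)/3.6380 = -0.3711

test statistic = -0.371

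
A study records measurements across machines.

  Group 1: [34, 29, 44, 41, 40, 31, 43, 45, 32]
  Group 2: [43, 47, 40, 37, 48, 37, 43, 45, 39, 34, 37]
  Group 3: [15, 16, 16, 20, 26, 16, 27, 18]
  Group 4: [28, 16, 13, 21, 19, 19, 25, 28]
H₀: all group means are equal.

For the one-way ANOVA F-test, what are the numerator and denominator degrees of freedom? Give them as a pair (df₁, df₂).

degrees of freedom = [3, 32]

k = 4 groups, N = 36 total
df = (k−1, N−k) = (4−1, 36−4) = (3, 32)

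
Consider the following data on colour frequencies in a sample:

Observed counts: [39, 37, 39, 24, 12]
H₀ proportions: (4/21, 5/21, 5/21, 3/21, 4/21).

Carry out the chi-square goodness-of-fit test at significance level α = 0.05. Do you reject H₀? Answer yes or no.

n = 151; E_i = n·p_i = [28.76, 35.95, 35.95, 21.57, 28.76]
χ² = (39−28.76)²/28.76 + (37−35.95)²/35.95 + (39−35.95)²/35.95 + (24−21.57)²/21.57 + (12−28.76)²/28.76 = 13.9752
df = 4
p-value (upper-tail) = 0.00737
At α=0.05: p < α → reject H₀

reject H₀: yes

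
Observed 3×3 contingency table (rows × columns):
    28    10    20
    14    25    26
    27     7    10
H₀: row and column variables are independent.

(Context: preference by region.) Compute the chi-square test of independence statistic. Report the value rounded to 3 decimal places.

test statistic = 20.988

Row totals [58, 65, 44], col totals [69, 42, 56], n=167
χ² = (28−23.96)²/23.96 + (10−14.59)²/14.59 + (20−19.45)²/19.45 + (14−26.86)²/26.86 + (25−16.35)²/16.35 + (26−21.80)²/21.80 + (27−18.18)²/18.18 + (7−11.07)²/11.07 + (10−14.75)²/14.75 = 20.9881
df = 4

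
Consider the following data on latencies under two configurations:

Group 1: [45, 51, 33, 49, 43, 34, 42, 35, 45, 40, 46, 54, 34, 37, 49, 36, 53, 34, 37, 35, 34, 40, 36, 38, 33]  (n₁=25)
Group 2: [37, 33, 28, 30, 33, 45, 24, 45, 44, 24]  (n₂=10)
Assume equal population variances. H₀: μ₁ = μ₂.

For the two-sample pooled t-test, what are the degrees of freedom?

degrees of freedom = 33

df = n₁ + n₂ − 2 = 25 + 10 − 2 = 33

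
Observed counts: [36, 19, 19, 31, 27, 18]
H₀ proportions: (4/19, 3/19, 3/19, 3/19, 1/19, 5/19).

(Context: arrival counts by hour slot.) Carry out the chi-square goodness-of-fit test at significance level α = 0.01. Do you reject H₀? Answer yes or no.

reject H₀: yes

n = 150; E_i = n·p_i = [31.58, 23.68, 23.68, 23.68, 7.89, 39.47]
χ² = (36−31.58)²/31.58 + (19−23.68)²/23.68 + (19−23.68)²/23.68 + (31−23.68)²/23.68 + (27−7.89)²/7.89 + (18−39.47)²/39.47 = 62.6480
df = 5
p-value (upper-tail) = 0.00000
At α=0.01: p < α → reject H₀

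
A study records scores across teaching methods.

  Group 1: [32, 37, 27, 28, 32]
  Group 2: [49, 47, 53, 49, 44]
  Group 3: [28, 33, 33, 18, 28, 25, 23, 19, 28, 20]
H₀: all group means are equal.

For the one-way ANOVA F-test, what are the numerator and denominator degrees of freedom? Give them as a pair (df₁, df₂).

k = 3 groups, N = 20 total
df = (k−1, N−k) = (3−1, 20−3) = (2, 17)

degrees of freedom = [2, 17]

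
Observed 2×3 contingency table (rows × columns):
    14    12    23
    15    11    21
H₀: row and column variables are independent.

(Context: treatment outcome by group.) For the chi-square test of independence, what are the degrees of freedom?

df = (r−1)(c−1) = (2−1)·(3−1) = 2

degrees of freedom = 2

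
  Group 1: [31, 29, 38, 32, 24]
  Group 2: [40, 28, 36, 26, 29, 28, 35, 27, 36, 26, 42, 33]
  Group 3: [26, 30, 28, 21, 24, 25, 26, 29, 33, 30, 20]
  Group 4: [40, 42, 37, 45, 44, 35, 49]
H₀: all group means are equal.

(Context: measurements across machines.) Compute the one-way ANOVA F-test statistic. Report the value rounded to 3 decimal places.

test statistic = 13.844

Group means [30.80, 32.17, 26.55, 41.71], grand mean 32.114
SSB = Σnᵢ(x̄ᵢ−x̄)² = 994.920; SSW = ΣΣ(x−x̄ᵢ)² = 742.623
MSB = 994.920/3 = 331.6401; MSW = 742.623/31 = 23.9556
F = MSB/MSW = 13.8440
df = (3, 31)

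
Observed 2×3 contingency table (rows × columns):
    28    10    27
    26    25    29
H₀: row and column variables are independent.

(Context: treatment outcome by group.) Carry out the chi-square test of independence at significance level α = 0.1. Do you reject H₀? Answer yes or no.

reject H₀: yes

Row totals [65, 80], col totals [54, 35, 56], n=145
χ² = (28−24.21)²/24.21 + (10−15.69)²/15.69 + (27−25.10)²/25.10 + (26−29.79)²/29.79 + (25−19.31)²/19.31 + (29−30.90)²/30.90 = 5.0767
df = 2
p-value (upper-tail) = 0.07900
At α=0.1: p < α → reject H₀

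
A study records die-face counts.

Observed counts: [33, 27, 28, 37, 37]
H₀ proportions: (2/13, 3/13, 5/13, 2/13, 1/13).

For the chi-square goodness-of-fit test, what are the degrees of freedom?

df = k − 1 = 5 − 1 = 4

degrees of freedom = 4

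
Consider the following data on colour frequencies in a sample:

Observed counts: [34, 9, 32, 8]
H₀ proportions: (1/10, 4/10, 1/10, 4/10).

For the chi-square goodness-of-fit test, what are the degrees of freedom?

df = k − 1 = 4 − 1 = 3

degrees of freedom = 3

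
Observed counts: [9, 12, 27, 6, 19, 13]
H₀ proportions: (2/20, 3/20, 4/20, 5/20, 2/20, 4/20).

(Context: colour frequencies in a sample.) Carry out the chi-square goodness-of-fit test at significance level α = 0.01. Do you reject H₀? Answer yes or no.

reject H₀: yes

n = 86; E_i = n·p_i = [8.60, 12.90, 17.20, 21.50, 8.60, 17.20]
χ² = (9−8.60)²/8.60 + (12−12.90)²/12.90 + (27−17.20)²/17.20 + (6−21.50)²/21.50 + (19−8.60)²/8.60 + (13−17.20)²/17.20 = 30.4419
df = 5
p-value (upper-tail) = 0.00001
At α=0.01: p < α → reject H₀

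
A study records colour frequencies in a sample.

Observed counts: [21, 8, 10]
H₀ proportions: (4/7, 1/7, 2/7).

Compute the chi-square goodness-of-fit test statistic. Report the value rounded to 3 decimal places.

test statistic = 1.250

n = 39; E_i = n·p_i = [22.29, 5.57, 11.14]
χ² = (21−22.29)²/22.29 + (8−5.57)²/5.57 + (10−11.14)²/11.14 = 1.2500
df = 2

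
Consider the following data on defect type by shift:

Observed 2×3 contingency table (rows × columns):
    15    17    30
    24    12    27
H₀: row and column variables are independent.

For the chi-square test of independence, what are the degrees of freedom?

df = (r−1)(c−1) = (2−1)·(3−1) = 2

degrees of freedom = 2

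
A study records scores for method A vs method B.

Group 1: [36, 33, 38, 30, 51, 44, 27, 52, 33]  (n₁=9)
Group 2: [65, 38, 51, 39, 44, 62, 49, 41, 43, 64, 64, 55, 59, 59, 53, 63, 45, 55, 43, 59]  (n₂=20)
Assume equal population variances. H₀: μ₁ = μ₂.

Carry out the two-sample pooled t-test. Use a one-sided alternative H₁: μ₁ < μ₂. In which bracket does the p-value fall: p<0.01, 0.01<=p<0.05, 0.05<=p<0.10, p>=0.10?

x̄₁=38.222, s₁=8.941, n₁=9
x̄₂=52.550, s₂=9.202, n₂=20
s_p² = [8·8.941² + 19·9.202²]/27 = 83.2780
SE = √(s_p²·(1/9+1/20)) = 3.6629
t = (38.222−52.550)/3.6629 = -3.9116
df = 27
p-value (one-sided, H₁ less) = 0.00028
→ bracket: p<0.01

p-value bracket: p<0.01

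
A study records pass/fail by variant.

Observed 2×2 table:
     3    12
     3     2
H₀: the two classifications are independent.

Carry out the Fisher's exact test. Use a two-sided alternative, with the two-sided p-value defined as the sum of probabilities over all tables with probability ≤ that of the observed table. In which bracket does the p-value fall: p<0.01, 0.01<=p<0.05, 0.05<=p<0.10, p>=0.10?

Margins: r₁=15, r₂=5, c₁=6, c₂=14, n=20
p_obs = C(15,3)·C(5,3)/C(20,6); sum pmf over tables with pmf ≤ p_obs
p-value (two-sided) = 0.13132
→ bracket: p>=0.10

p-value bracket: p>=0.10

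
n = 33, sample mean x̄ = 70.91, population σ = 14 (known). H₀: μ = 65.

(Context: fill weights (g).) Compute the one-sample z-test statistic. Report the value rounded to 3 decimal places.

SE = σ/√n = 14/√33 = 2.4371
z = (x̄−μ₀)/SE = (70.91−65)/2.4371 = 2.4250

test statistic = 2.425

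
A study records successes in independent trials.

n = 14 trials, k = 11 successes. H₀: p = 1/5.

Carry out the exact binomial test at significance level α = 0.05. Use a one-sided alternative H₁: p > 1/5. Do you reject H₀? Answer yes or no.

reject H₀: yes

Exact binomial: n=14, k=11, p₀=1/5=0.2000
P(X≥11) from Σ C(n,i)·p₀^i·(1−p₀)^(n−i)
p-value (one-sided, H₁ greater) = 0.00000
At α=0.05: p < α → reject H₀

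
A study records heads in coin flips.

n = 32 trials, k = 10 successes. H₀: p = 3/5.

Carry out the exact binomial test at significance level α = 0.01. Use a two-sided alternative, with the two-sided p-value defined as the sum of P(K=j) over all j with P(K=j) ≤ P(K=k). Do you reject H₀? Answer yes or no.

Exact binomial: n=32, k=10, p₀=3/5=0.6000
P(X=j) = C(n,j)·p₀^j·(1−p₀)^(n−j); p = Σ P(X=j) over j with P(X=j) ≤ P(X=10)
p-value (two-sided) = 0.00165
At α=0.01: p < α → reject H₀

reject H₀: yes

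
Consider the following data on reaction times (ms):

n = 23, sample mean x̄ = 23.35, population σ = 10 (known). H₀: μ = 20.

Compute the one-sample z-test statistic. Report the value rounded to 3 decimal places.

test statistic = 1.607

SE = σ/√n = 10/√23 = 2.0851
z = (x̄−μ₀)/SE = (23.35−20)/2.0851 = 1.6066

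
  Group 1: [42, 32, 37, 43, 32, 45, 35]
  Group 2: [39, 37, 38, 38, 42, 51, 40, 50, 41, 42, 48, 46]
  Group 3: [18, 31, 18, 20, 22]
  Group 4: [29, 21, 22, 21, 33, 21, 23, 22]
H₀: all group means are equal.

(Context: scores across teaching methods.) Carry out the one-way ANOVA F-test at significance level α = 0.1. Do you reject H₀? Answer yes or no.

Group means [38.00, 42.67, 21.80, 24.00], grand mean 33.719
SSB = Σnᵢ(x̄ᵢ−x̄)² = 2555.002; SSW = ΣΣ(x−x̄ᵢ)² = 693.467
MSB = 2555.002/3 = 851.6674; MSW = 693.467/28 = 24.7667
F = MSB/MSW = 34.3876
df = (3, 28)
p-value (upper-tail) = 0.00000
At α=0.1: p < α → reject H₀

reject H₀: yes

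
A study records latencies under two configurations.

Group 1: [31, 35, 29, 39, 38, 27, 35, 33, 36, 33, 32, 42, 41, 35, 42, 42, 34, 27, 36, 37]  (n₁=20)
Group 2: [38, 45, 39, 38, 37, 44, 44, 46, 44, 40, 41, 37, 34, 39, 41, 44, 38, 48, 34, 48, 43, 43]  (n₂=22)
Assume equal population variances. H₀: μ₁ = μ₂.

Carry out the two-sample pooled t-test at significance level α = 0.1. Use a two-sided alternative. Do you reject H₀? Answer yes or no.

x̄₁=35.200, s₁=4.652, n₁=20
x̄₂=41.136, s₂=4.074, n₂=22
s_p² = [19·4.652² + 21·4.074²]/40 = 18.9948
SE = √(s_p²·(1/20+1/22)) = 1.3465
t = (35.200−41.136)/1.3465 = -4.4086
df = 40
p-value (two-sided) = 0.00008
At α=0.1: p < α → reject H₀

reject H₀: yes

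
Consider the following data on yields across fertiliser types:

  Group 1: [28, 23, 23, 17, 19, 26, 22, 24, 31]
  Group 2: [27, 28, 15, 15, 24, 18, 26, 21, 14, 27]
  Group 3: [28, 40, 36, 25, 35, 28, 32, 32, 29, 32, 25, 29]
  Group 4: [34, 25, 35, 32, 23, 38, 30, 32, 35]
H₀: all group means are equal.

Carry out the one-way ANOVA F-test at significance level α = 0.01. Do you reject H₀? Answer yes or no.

Group means [23.67, 21.50, 30.92, 31.56], grand mean 27.075
SSB = Σnᵢ(x̄ᵢ−x̄)² = 773.136; SSW = ΣΣ(x−x̄ᵢ)² = 843.639
MSB = 773.136/3 = 257.7120; MSW = 843.639/36 = 23.4344
F = MSB/MSW = 10.9972
df = (3, 36)
p-value (upper-tail) = 0.00003
At α=0.01: p < α → reject H₀

reject H₀: yes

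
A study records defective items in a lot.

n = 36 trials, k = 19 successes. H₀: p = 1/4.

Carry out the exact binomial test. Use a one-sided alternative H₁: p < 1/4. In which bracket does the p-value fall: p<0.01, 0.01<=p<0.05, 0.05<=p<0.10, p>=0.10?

p-value bracket: p>=0.10

Exact binomial: n=36, k=19, p₀=1/4=0.2500
P(X≤19) from Σ C(n,i)·p₀^i·(1−p₀)^(n−i)
p-value (one-sided, H₁ less) = 0.99991
→ bracket: p>=0.10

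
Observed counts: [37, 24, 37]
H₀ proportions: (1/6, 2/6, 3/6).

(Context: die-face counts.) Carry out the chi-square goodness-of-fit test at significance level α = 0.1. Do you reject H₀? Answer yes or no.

reject H₀: yes

n = 98; E_i = n·p_i = [16.33, 32.67, 49.00]
χ² = (37−16.33)²/16.33 + (24−32.67)²/32.67 + (37−49.00)²/49.00 = 31.3878
df = 2
p-value (upper-tail) = 0.00000
At α=0.1: p < α → reject H₀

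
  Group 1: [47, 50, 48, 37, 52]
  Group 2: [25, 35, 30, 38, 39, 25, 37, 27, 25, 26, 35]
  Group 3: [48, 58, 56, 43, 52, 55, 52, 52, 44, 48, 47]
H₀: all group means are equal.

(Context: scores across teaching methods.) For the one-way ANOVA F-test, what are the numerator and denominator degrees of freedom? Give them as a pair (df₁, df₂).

degrees of freedom = [2, 24]

k = 3 groups, N = 27 total
df = (k−1, N−k) = (3−1, 27−3) = (2, 24)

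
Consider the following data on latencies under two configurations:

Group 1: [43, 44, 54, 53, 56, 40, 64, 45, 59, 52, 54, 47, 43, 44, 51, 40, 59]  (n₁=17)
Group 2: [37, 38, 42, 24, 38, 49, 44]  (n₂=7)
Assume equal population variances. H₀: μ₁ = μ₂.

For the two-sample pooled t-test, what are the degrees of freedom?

degrees of freedom = 22

df = n₁ + n₂ − 2 = 17 + 7 − 2 = 22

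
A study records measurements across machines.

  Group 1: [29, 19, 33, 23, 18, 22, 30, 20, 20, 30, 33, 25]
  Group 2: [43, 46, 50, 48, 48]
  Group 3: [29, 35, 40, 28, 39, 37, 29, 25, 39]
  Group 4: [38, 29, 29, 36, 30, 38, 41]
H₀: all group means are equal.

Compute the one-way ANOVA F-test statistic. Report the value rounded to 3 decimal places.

Group means [25.17, 47.00, 33.44, 34.43], grand mean 32.697
SSB = Σnᵢ(x̄ᵢ−x̄)² = 1729.367; SSW = ΣΣ(x−x̄ᵢ)² = 779.603
MSB = 1729.367/3 = 576.4555; MSW = 779.603/29 = 26.8829
F = MSB/MSW = 21.4432
df = (3, 29)

test statistic = 21.443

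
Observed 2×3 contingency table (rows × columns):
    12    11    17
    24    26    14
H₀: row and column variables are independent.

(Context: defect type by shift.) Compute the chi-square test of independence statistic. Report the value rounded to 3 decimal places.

test statistic = 5.105

Row totals [40, 64], col totals [36, 37, 31], n=104
χ² = (12−13.85)²/13.85 + (11−14.23)²/14.23 + (17−11.92)²/11.92 + (24−22.15)²/22.15 + (26−22.77)²/22.77 + (14−19.08)²/19.08 = 5.1048
df = 2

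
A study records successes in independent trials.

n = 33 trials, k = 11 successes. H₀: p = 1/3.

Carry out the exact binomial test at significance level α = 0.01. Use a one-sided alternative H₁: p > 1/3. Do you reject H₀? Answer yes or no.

Exact binomial: n=33, k=11, p₀=1/3=0.3333
P(X≥11) from Σ C(n,i)·p₀^i·(1−p₀)^(n−i)
p-value (one-sided, H₁ greater) = 0.56512
At α=0.01: p ≥ α → fail to reject H₀

reject H₀: no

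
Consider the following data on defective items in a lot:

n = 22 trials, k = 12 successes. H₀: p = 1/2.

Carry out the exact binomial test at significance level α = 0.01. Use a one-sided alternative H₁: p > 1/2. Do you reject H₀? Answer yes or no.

reject H₀: no

Exact binomial: n=22, k=12, p₀=1/2=0.5000
P(X≥12) from Σ C(n,i)·p₀^i·(1−p₀)^(n−i)
p-value (one-sided, H₁ greater) = 0.41591
At α=0.01: p ≥ α → fail to reject H₀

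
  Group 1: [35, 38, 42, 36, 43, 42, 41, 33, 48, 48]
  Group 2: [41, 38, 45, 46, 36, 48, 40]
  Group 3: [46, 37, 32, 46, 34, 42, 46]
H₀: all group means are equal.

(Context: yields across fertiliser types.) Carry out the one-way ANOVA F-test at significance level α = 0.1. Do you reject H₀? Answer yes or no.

reject H₀: no

Group means [40.60, 42.00, 40.43], grand mean 40.958
SSB = Σnᵢ(x̄ᵢ−x̄)² = 10.844; SSW = ΣΣ(x−x̄ᵢ)² = 574.114
MSB = 10.844/2 = 5.4220; MSW = 574.114/21 = 27.3388
F = MSB/MSW = 0.1983
df = (2, 21)
p-value (upper-tail) = 0.82162
At α=0.1: p ≥ α → fail to reject H₀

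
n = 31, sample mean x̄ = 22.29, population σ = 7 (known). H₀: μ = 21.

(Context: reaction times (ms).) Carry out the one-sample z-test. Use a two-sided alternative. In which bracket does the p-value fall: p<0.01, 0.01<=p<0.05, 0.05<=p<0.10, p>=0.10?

SE = σ/√n = 7/√31 = 1.2572
z = (x̄−μ₀)/SE = (22.29−21)/1.2572 = 1.0261
p-value (two-sided) = 0.30486
→ bracket: p>=0.10

p-value bracket: p>=0.10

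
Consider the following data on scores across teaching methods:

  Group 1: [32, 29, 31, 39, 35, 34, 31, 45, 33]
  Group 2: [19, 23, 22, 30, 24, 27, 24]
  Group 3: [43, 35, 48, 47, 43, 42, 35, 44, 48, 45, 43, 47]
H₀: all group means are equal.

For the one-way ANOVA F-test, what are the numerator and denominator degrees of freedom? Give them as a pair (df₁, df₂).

degrees of freedom = [2, 25]

k = 3 groups, N = 28 total
df = (k−1, N−k) = (3−1, 28−3) = (2, 25)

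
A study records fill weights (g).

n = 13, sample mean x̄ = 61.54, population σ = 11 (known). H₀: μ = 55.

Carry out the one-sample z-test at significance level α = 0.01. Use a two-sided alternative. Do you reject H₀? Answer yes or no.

reject H₀: no

SE = σ/√n = 11/√13 = 3.0509
z = (x̄−μ₀)/SE = (61.54−55)/3.0509 = 2.1437
p-value (two-sided) = 0.03206
At α=0.01: p ≥ α → fail to reject H₀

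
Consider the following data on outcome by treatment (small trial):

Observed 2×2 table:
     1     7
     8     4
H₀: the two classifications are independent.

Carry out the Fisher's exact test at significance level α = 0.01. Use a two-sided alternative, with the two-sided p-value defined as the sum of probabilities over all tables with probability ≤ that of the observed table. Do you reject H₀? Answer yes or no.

reject H₀: no

Margins: r₁=8, r₂=12, c₁=9, c₂=11, n=20
p_obs = C(8,1)·C(12,8)/C(20,9); sum pmf over tables with pmf ≤ p_obs
p-value (two-sided) = 0.02810
At α=0.01: p ≥ α → fail to reject H₀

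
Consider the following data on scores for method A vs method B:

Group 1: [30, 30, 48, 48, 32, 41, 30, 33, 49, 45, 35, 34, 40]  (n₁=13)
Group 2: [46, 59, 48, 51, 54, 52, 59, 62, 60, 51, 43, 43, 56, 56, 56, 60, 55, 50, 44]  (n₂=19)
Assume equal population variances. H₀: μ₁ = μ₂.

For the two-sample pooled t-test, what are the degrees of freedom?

df = n₁ + n₂ − 2 = 13 + 19 − 2 = 30

degrees of freedom = 30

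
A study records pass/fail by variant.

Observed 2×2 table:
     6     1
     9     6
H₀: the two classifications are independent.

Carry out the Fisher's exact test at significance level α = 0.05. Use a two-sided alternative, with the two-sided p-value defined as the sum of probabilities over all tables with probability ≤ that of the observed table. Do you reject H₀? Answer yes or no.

Margins: r₁=7, r₂=15, c₁=15, c₂=7, n=22
p_obs = C(7,6)·C(15,9)/C(22,15); sum pmf over tables with pmf ≤ p_obs
p-value (two-sided) = 0.35009
At α=0.05: p ≥ α → fail to reject H₀

reject H₀: no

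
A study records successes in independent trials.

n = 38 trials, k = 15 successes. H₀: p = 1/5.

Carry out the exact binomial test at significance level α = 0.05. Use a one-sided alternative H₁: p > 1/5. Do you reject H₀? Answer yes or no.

reject H₀: yes

Exact binomial: n=38, k=15, p₀=1/5=0.2000
P(X≥15) from Σ C(n,i)·p₀^i·(1−p₀)^(n−i)
p-value (one-sided, H₁ greater) = 0.00455
At α=0.05: p < α → reject H₀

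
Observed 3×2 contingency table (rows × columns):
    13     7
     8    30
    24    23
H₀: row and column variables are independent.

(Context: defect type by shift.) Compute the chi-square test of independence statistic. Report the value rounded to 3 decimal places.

test statistic = 12.674

Row totals [20, 38, 47], col totals [45, 60], n=105
χ² = (13−8.57)²/8.57 + (7−11.43)²/11.43 + (8−16.29)²/16.29 + (30−21.71)²/21.71 + (24−20.14)²/20.14 + (23−26.86)²/26.86 = 12.6739
df = 2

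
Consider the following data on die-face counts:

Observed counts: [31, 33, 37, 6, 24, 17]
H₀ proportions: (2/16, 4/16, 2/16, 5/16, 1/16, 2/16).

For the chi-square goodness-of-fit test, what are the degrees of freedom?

df = k − 1 = 6 − 1 = 5

degrees of freedom = 5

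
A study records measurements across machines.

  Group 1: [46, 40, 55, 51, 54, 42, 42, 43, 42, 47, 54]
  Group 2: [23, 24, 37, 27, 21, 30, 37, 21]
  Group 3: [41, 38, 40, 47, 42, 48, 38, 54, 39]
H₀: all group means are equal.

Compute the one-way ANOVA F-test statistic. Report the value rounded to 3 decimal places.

test statistic = 26.820

Group means [46.91, 27.50, 43.00], grand mean 40.107
SSB = Σnᵢ(x̄ᵢ−x̄)² = 1855.769; SSW = ΣΣ(x−x̄ᵢ)² = 864.909
MSB = 1855.769/2 = 927.8847; MSW = 864.909/25 = 34.5964
F = MSB/MSW = 26.8203
df = (2, 25)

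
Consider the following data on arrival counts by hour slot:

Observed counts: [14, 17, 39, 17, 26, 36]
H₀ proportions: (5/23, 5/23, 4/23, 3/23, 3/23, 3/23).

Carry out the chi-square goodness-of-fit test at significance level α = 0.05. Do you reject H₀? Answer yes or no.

n = 149; E_i = n·p_i = [32.39, 32.39, 25.91, 19.43, 19.43, 19.43]
χ² = (14−32.39)²/32.39 + (17−32.39)²/32.39 + (39−25.91)²/25.91 + (17−19.43)²/19.43 + (26−19.43)²/19.43 + (36−19.43)²/19.43 = 41.0073
df = 5
p-value (upper-tail) = 0.00000
At α=0.05: p < α → reject H₀

reject H₀: yes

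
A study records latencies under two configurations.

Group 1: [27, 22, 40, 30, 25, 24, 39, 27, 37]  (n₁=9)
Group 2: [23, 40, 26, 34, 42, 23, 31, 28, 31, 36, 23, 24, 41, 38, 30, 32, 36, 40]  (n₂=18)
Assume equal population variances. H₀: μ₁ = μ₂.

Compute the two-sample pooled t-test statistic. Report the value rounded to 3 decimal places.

test statistic = -0.732

x̄₁=30.111, s₁=6.827, n₁=9
x̄₂=32.111, s₂=6.623, n₂=18
s_p² = [8·6.827² + 17·6.623²]/25 = 44.7467
SE = √(s_p²·(1/9+1/18)) = 2.7309
t = (30.111−32.111)/2.7309 = -0.7324
df = 25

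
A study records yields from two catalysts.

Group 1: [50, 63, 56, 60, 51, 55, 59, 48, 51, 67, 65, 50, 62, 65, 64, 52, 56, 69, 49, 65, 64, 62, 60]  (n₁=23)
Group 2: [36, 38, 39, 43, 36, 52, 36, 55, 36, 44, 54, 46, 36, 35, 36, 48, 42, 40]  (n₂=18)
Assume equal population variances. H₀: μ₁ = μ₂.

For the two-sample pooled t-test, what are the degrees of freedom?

df = n₁ + n₂ − 2 = 23 + 18 − 2 = 39

degrees of freedom = 39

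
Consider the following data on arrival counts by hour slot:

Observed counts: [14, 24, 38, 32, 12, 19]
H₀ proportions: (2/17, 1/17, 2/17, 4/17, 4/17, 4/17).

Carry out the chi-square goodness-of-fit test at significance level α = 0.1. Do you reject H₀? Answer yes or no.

n = 139; E_i = n·p_i = [16.35, 8.18, 16.35, 32.71, 32.71, 32.71]
χ² = (14−16.35)²/16.35 + (24−8.18)²/8.18 + (38−16.35)²/16.35 + (32−32.71)²/32.71 + (12−32.71)²/32.71 + (19−32.71)²/32.71 = 78.4838
df = 5
p-value (upper-tail) = 0.00000
At α=0.1: p < α → reject H₀

reject H₀: yes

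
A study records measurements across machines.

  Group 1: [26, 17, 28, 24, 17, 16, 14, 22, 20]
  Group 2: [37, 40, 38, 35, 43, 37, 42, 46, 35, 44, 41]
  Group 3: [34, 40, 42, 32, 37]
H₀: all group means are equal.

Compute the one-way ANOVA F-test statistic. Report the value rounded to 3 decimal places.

Group means [20.44, 39.82, 37.00], grand mean 32.280
SSB = Σnᵢ(x̄ᵢ−x̄)² = 1997.181; SSW = ΣΣ(x−x̄ᵢ)² = 393.859
MSB = 1997.181/2 = 998.5907; MSW = 393.859/22 = 17.9027
F = MSB/MSW = 55.7789
df = (2, 22)

test statistic = 55.779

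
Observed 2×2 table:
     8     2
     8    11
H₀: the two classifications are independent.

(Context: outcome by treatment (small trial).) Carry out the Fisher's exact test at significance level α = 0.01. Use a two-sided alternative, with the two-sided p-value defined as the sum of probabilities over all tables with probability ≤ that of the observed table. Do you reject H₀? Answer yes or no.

reject H₀: no

Margins: r₁=10, r₂=19, c₁=16, c₂=13, n=29
p_obs = C(10,8)·C(19,8)/C(29,16); sum pmf over tables with pmf ≤ p_obs
p-value (two-sided) = 0.11421
At α=0.01: p ≥ α → fail to reject H₀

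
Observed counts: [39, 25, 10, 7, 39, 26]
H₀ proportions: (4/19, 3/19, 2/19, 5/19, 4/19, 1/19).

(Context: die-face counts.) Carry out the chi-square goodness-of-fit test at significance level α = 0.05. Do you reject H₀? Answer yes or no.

n = 146; E_i = n·p_i = [30.74, 23.05, 15.37, 38.42, 30.74, 7.68]
χ² = (39−30.74)²/30.74 + (25−23.05)²/23.05 + (10−15.37)²/15.37 + (7−38.42)²/38.42 + (39−30.74)²/30.74 + (26−7.68)²/7.68 = 75.8358
df = 5
p-value (upper-tail) = 0.00000
At α=0.05: p < α → reject H₀

reject H₀: yes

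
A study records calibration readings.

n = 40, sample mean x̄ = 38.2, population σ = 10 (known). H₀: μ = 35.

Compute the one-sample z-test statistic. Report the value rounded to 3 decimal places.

SE = σ/√n = 10/√40 = 1.5811
z = (x̄−μ₀)/SE = (38.2−35)/1.5811 = 2.0239

test statistic = 2.024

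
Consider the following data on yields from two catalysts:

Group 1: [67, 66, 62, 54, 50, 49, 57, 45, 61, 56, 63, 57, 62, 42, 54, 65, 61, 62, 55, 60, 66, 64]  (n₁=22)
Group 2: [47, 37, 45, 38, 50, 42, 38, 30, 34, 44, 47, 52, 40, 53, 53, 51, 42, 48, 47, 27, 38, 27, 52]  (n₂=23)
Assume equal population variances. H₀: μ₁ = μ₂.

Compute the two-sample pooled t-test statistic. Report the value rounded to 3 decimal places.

x̄₁=58.091, s₁=6.921, n₁=22
x̄₂=42.696, s₂=8.076, n₂=23
s_p² = [21·6.921² + 22·8.076²]/43 = 56.7602
SE = √(s_p²·(1/22+1/23)) = 2.2467
t = (58.091−42.696)/2.2467 = 6.8523
df = 43

test statistic = 6.852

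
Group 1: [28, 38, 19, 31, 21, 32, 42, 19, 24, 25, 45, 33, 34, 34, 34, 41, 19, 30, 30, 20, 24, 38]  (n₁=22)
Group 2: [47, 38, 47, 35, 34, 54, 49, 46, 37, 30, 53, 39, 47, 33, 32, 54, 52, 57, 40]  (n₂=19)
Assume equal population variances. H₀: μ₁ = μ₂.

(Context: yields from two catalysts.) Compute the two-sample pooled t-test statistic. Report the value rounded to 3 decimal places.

test statistic = -5.155

x̄₁=30.045, s₁=7.943, n₁=22
x̄₂=43.368, s₂=8.597, n₂=19
s_p² = [21·7.943² + 18·8.597²]/39 = 68.0866
SE = √(s_p²·(1/22+1/19)) = 2.5842
t = (30.045−43.368)/2.5842 = -5.1554
df = 39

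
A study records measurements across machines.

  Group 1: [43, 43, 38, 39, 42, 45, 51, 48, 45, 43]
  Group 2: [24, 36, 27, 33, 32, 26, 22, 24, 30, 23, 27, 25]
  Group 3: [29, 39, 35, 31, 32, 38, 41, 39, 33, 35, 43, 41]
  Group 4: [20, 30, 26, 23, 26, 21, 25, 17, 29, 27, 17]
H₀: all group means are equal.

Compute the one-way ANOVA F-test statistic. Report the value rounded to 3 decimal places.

test statistic = 45.931

Group means [43.70, 27.42, 36.33, 23.73], grand mean 32.511
SSB = Σnᵢ(x̄ᵢ−x̄)² = 2587.379; SSW = ΣΣ(x−x̄ᵢ)² = 769.865
MSB = 2587.379/3 = 862.4598; MSW = 769.865/41 = 18.7772
F = MSB/MSW = 45.9312
df = (3, 41)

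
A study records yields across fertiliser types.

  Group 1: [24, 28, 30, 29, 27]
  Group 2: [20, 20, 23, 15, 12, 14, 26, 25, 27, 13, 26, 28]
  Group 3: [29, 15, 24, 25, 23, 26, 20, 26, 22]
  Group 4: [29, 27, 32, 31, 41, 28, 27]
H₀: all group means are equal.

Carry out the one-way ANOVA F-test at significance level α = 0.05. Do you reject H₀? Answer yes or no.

reject H₀: yes

Group means [27.60, 20.75, 23.33, 30.71], grand mean 24.606
SSB = Σnᵢ(x̄ᵢ−x̄)² = 499.000; SSW = ΣΣ(x−x̄ᵢ)² = 684.879
MSB = 499.000/3 = 166.3334; MSW = 684.879/29 = 23.6165
F = MSB/MSW = 7.0431
df = (3, 29)
p-value (upper-tail) = 0.00107
At α=0.05: p < α → reject H₀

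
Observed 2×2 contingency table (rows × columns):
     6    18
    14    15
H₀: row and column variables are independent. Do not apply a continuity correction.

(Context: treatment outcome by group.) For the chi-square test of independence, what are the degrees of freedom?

df = (r−1)(c−1) = (2−1)·(2−1) = 1

degrees of freedom = 1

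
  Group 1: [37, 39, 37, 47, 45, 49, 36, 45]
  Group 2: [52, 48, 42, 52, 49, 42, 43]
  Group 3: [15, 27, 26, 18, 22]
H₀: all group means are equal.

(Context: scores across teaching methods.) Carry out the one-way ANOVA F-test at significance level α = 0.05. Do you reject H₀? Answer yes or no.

Group means [41.88, 46.86, 21.60], grand mean 38.550
SSB = Σnᵢ(x̄ᵢ−x̄)² = 2008.018; SSW = ΣΣ(x−x̄ᵢ)² = 412.932
MSB = 2008.018/2 = 1004.0089; MSW = 412.932/17 = 24.2901
F = MSB/MSW = 41.3340
df = (2, 17)
p-value (upper-tail) = 0.00000
At α=0.05: p < α → reject H₀

reject H₀: yes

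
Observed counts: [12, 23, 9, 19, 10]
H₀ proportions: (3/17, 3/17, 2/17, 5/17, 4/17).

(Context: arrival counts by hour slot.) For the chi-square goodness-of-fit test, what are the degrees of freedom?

df = k − 1 = 5 − 1 = 4

degrees of freedom = 4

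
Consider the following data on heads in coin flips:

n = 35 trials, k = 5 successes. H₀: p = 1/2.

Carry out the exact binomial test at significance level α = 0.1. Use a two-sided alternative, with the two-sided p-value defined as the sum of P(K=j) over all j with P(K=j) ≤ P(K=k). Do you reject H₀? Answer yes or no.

Exact binomial: n=35, k=5, p₀=1/2=0.5000
P(X=j) = C(n,j)·p₀^j·(1−p₀)^(n−j); p = Σ P(X=j) over j with P(X=j) ≤ P(X=5)
p-value (two-sided) = 0.00002
At α=0.1: p < α → reject H₀

reject H₀: yes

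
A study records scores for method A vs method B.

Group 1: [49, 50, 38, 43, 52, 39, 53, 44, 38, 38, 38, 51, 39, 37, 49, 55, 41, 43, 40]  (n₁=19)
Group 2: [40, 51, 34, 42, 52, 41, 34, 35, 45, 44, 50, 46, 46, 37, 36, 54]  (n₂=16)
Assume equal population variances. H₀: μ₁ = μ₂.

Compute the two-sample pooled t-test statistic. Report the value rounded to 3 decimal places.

test statistic = 0.517

x̄₁=44.053, s₁=6.105, n₁=19
x̄₂=42.938, s₂=6.648, n₂=16
s_p² = [18·6.105² + 15·6.648²]/33 = 40.4208
SE = √(s_p²·(1/19+1/16)) = 2.1572
t = (44.053−42.938)/2.1572 = 0.5169
df = 33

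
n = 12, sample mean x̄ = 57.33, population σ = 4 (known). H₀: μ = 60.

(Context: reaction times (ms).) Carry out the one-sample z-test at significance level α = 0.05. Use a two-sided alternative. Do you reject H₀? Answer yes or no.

SE = σ/√n = 4/√12 = 1.1547
z = (x̄−μ₀)/SE = (57.33−60)/1.1547 = -2.3123
p-value (two-sided) = 0.02076
At α=0.05: p < α → reject H₀

reject H₀: yes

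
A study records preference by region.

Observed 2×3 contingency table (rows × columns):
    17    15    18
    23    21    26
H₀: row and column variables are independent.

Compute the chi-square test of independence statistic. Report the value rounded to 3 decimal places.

Row totals [50, 70], col totals [40, 36, 44], n=120
χ² = (17−16.67)²/16.67 + (15−15.00)²/15.00 + (18−18.33)²/18.33 + (23−23.33)²/23.33 + (21−21.00)²/21.00 + (26−25.67)²/25.67 = 0.0218
df = 2

test statistic = 0.022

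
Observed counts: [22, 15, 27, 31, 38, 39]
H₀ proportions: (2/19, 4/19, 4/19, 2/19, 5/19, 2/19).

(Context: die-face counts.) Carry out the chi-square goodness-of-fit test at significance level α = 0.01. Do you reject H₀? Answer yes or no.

n = 172; E_i = n·p_i = [18.11, 36.21, 36.21, 18.11, 45.26, 18.11]
χ² = (22−18.11)²/18.11 + (15−36.21)²/36.21 + (27−36.21)²/36.21 + (31−18.11)²/18.11 + (38−45.26)²/45.26 + (39−18.11)²/18.11 = 50.0680
df = 5
p-value (upper-tail) = 0.00000
At α=0.01: p < α → reject H₀

reject H₀: yes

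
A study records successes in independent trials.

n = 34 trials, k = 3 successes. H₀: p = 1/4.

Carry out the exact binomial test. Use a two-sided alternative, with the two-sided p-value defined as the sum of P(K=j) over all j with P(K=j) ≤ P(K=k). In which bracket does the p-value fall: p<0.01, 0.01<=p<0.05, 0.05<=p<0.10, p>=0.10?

p-value bracket: 0.01<=p<0.05

Exact binomial: n=34, k=3, p₀=1/4=0.2500
P(X=j) = C(n,j)·p₀^j·(1−p₀)^(n−j); p = Σ P(X=j) over j with P(X=j) ≤ P(X=3)
p-value (two-sided) = 0.02841
→ bracket: 0.01<=p<0.05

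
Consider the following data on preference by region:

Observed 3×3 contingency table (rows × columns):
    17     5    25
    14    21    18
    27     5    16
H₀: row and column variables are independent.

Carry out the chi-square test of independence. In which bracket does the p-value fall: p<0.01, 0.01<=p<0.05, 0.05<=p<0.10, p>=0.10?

p-value bracket: p<0.01

Row totals [47, 53, 48], col totals [58, 31, 59], n=148
χ² = (17−18.42)²/18.42 + (5−9.84)²/9.84 + (25−18.74)²/18.74 + (14−20.77)²/20.77 + (21−11.10)²/11.10 + (18−21.13)²/21.13 + (27−18.81)²/18.81 + (5−10.05)²/10.05 + (16−19.14)²/19.14 = 22.7029
df = 4
p-value (upper-tail) = 0.00015
→ bracket: p<0.01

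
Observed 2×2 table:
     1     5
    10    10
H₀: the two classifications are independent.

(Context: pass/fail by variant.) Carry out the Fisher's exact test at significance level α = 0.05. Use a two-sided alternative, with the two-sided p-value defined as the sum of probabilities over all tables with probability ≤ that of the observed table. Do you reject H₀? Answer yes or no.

Margins: r₁=6, r₂=20, c₁=11, c₂=15, n=26
p_obs = C(6,1)·C(20,10)/C(26,11); sum pmf over tables with pmf ≤ p_obs
p-value (two-sided) = 0.19732
At α=0.05: p ≥ α → fail to reject H₀

reject H₀: no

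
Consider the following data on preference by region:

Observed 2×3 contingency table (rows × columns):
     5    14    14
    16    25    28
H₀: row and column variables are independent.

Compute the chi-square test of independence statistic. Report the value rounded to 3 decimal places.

Row totals [33, 69], col totals [21, 39, 42], n=102
χ² = (5−6.79)²/6.79 + (14−12.62)²/12.62 + (14−13.59)²/13.59 + (16−14.21)²/14.21 + (25−26.38)²/26.38 + (28−28.41)²/28.41 = 0.9427
df = 2

test statistic = 0.943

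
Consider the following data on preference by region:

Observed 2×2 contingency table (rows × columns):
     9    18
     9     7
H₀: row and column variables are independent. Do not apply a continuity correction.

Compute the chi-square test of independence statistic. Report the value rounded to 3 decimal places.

test statistic = 2.168

Row totals [27, 16], col totals [18, 25], n=43
χ² = (9−11.30)²/11.30 + (18−15.70)²/15.70 + (9−6.70)²/6.70 + (7−9.30)²/9.30 = 2.1679
df = 1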